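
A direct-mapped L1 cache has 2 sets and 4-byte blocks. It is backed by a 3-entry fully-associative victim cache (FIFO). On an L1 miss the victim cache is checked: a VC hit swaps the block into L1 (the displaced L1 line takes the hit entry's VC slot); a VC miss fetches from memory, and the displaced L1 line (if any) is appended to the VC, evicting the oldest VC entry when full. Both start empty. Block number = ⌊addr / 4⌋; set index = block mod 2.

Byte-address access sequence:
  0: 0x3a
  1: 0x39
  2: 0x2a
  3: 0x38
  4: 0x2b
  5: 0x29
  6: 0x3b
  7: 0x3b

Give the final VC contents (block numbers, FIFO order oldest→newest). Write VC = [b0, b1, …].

VC = [10]

  [0] addr=0x3a blk=14 s=0: MISS | VC []
  [1] addr=0x39 blk=14 s=0: L1-HIT | VC []
  [2] addr=0x2a blk=10 s=0: MISS | VC [14]
  [3] addr=0x38 blk=14 s=0: VC-HIT | VC [10]
  [4] addr=0x2b blk=10 s=0: VC-HIT | VC [14]
  [5] addr=0x29 blk=10 s=0: L1-HIT | VC [14]
  [6] addr=0x3b blk=14 s=0: VC-HIT | VC [10]
  [7] addr=0x3b blk=14 s=0: L1-HIT | VC [10]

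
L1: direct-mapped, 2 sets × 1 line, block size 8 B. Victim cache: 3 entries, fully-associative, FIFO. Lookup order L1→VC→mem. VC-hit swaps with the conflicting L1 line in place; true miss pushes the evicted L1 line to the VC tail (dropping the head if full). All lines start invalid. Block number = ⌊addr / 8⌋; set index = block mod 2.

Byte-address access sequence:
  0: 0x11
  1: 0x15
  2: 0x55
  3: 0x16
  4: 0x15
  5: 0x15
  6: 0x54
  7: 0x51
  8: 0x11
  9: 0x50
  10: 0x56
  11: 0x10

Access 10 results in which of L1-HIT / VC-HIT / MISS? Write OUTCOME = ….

OUTCOME = L1-HIT

0: 0x11 (blk 2, set 0) → MISS  vc=[]
1: 0x15 (blk 2, set 0) → L1-HIT  vc=[]
2: 0x55 (blk 10, set 0) → MISS  vc=[2]
3: 0x16 (blk 2, set 0) → VC-HIT  vc=[10]
4: 0x15 (blk 2, set 0) → L1-HIT  vc=[10]
5: 0x15 (blk 2, set 0) → L1-HIT  vc=[10]
6: 0x54 (blk 10, set 0) → VC-HIT  vc=[2]
7: 0x51 (blk 10, set 0) → L1-HIT  vc=[2]
8: 0x11 (blk 2, set 0) → VC-HIT  vc=[10]
9: 0x50 (blk 10, set 0) → VC-HIT  vc=[2]
10: 0x56 (blk 10, set 0) → L1-HIT  vc=[2]
11: 0x10 (blk 2, set 0) → VC-HIT  vc=[10]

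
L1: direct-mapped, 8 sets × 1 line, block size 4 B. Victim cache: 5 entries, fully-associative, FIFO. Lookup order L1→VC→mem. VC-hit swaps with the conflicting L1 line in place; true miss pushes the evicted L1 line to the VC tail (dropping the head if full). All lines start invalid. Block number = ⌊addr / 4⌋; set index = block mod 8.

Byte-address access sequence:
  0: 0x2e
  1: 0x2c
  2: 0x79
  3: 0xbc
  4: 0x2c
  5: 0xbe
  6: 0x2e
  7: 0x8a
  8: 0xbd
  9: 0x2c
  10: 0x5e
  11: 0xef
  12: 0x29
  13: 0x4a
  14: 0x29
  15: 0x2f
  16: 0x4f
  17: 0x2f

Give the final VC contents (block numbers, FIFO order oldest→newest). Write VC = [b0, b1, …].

VC = [47, 59, 34, 18, 19]

#0 0x2e→b11/s3 MISS; vc=[]
#1 0x2c→b11/s3 L1-HIT; vc=[]
#2 0x79→b30/s6 MISS; vc=[]
#3 0xbc→b47/s7 MISS; vc=[]
#4 0x2c→b11/s3 L1-HIT; vc=[]
#5 0xbe→b47/s7 L1-HIT; vc=[]
#6 0x2e→b11/s3 L1-HIT; vc=[]
#7 0x8a→b34/s2 MISS; vc=[]
#8 0xbd→b47/s7 L1-HIT; vc=[]
#9 0x2c→b11/s3 L1-HIT; vc=[]
#10 0x5e→b23/s7 MISS; vc=[47]
#11 0xef→b59/s3 MISS; vc=[47,11]
#12 0x29→b10/s2 MISS; vc=[47,11,34]
#13 0x4a→b18/s2 MISS; vc=[47,11,34,10]
#14 0x29→b10/s2 VC-HIT; vc=[47,11,34,18]
#15 0x2f→b11/s3 VC-HIT; vc=[47,59,34,18]
#16 0x4f→b19/s3 MISS; vc=[47,59,34,18,11]
#17 0x2f→b11/s3 VC-HIT; vc=[47,59,34,18,19]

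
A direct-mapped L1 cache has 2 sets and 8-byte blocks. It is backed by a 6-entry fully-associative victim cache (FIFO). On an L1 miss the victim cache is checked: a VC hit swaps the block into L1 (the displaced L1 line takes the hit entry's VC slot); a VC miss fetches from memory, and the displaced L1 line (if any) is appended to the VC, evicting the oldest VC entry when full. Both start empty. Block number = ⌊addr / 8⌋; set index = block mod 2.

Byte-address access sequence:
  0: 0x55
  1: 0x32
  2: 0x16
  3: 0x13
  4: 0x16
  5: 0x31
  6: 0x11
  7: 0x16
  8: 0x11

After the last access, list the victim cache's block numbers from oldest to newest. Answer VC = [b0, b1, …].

0: 0x55 (blk 10, set 0) → MISS  vc=[]
1: 0x32 (blk 6, set 0) → MISS  vc=[10]
2: 0x16 (blk 2, set 0) → MISS  vc=[10, 6]
3: 0x13 (blk 2, set 0) → L1-HIT  vc=[10, 6]
4: 0x16 (blk 2, set 0) → L1-HIT  vc=[10, 6]
5: 0x31 (blk 6, set 0) → VC-HIT  vc=[10, 2]
6: 0x11 (blk 2, set 0) → VC-HIT  vc=[10, 6]
7: 0x16 (blk 2, set 0) → L1-HIT  vc=[10, 6]
8: 0x11 (blk 2, set 0) → L1-HIT  vc=[10, 6]

VC = [10, 6]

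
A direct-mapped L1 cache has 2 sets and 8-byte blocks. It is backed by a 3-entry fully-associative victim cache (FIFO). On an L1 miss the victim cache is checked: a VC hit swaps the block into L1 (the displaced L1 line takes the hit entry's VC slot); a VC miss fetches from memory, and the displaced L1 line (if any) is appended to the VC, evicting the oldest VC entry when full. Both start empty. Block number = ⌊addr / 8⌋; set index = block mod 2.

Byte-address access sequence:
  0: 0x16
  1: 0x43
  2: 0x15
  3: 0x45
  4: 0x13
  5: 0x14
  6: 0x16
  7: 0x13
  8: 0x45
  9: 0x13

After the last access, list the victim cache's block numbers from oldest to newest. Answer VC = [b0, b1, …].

VC = [8]

#0 0x16→b2/s0 MISS; vc=[]
#1 0x43→b8/s0 MISS; vc=[2]
#2 0x15→b2/s0 VC-HIT; vc=[8]
#3 0x45→b8/s0 VC-HIT; vc=[2]
#4 0x13→b2/s0 VC-HIT; vc=[8]
#5 0x14→b2/s0 L1-HIT; vc=[8]
#6 0x16→b2/s0 L1-HIT; vc=[8]
#7 0x13→b2/s0 L1-HIT; vc=[8]
#8 0x45→b8/s0 VC-HIT; vc=[2]
#9 0x13→b2/s0 VC-HIT; vc=[8]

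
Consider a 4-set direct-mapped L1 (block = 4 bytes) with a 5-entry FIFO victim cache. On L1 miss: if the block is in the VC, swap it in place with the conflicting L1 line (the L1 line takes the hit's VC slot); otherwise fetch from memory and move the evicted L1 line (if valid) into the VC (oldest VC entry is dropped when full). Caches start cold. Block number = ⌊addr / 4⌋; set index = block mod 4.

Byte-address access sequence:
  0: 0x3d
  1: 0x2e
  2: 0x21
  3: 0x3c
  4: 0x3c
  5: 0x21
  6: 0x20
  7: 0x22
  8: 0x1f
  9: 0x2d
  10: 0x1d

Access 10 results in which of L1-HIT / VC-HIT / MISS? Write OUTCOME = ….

0: 0x3d (blk 15, set 3) → MISS  vc=[]
1: 0x2e (blk 11, set 3) → MISS  vc=[15]
2: 0x21 (blk 8, set 0) → MISS  vc=[15]
3: 0x3c (blk 15, set 3) → VC-HIT  vc=[11]
4: 0x3c (blk 15, set 3) → L1-HIT  vc=[11]
5: 0x21 (blk 8, set 0) → L1-HIT  vc=[11]
6: 0x20 (blk 8, set 0) → L1-HIT  vc=[11]
7: 0x22 (blk 8, set 0) → L1-HIT  vc=[11]
8: 0x1f (blk 7, set 3) → MISS  vc=[11, 15]
9: 0x2d (blk 11, set 3) → VC-HIT  vc=[7, 15]
10: 0x1d (blk 7, set 3) → VC-HIT  vc=[11, 15]

OUTCOME = VC-HIT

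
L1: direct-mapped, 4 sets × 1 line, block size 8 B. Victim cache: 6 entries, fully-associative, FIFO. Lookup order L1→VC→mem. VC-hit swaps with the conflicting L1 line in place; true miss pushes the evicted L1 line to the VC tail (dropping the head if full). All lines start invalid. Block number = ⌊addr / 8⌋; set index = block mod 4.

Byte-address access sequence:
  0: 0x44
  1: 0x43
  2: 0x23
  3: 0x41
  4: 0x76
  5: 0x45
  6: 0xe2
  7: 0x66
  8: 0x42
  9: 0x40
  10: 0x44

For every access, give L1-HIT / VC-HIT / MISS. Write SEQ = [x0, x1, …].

SEQ = [MISS, L1-HIT, MISS, VC-HIT, MISS, L1-HIT, MISS, MISS, VC-HIT, L1-HIT, L1-HIT]

  [0] addr=0x44 blk=8 s=0: MISS | VC []
  [1] addr=0x43 blk=8 s=0: L1-HIT | VC []
  [2] addr=0x23 blk=4 s=0: MISS | VC [8]
  [3] addr=0x41 blk=8 s=0: VC-HIT | VC [4]
  [4] addr=0x76 blk=14 s=2: MISS | VC [4]
  [5] addr=0x45 blk=8 s=0: L1-HIT | VC [4]
  [6] addr=0xe2 blk=28 s=0: MISS | VC [4, 8]
  [7] addr=0x66 blk=12 s=0: MISS | VC [4, 8, 28]
  [8] addr=0x42 blk=8 s=0: VC-HIT | VC [4, 12, 28]
  [9] addr=0x40 blk=8 s=0: L1-HIT | VC [4, 12, 28]
  [10] addr=0x44 blk=8 s=0: L1-HIT | VC [4, 12, 28]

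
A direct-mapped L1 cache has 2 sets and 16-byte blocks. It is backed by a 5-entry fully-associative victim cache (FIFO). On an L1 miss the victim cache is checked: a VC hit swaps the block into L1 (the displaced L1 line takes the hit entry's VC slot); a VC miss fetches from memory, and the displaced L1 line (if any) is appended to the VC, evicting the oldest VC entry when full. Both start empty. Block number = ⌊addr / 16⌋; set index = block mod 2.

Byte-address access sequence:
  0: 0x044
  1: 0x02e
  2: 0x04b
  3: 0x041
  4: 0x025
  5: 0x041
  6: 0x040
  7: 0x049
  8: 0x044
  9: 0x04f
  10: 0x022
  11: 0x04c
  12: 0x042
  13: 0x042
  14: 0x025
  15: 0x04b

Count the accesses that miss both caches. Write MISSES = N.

  [0] addr=0x44 blk=4 s=0: MISS | VC []
  [1] addr=0x2e blk=2 s=0: MISS | VC [4]
  [2] addr=0x4b blk=4 s=0: VC-HIT | VC [2]
  [3] addr=0x41 blk=4 s=0: L1-HIT | VC [2]
  [4] addr=0x25 blk=2 s=0: VC-HIT | VC [4]
  [5] addr=0x41 blk=4 s=0: VC-HIT | VC [2]
  [6] addr=0x40 blk=4 s=0: L1-HIT | VC [2]
  [7] addr=0x49 blk=4 s=0: L1-HIT | VC [2]
  [8] addr=0x44 blk=4 s=0: L1-HIT | VC [2]
  [9] addr=0x4f blk=4 s=0: L1-HIT | VC [2]
  [10] addr=0x22 blk=2 s=0: VC-HIT | VC [4]
  [11] addr=0x4c blk=4 s=0: VC-HIT | VC [2]
  [12] addr=0x42 blk=4 s=0: L1-HIT | VC [2]
  [13] addr=0x42 blk=4 s=0: L1-HIT | VC [2]
  [14] addr=0x25 blk=2 s=0: VC-HIT | VC [4]
  [15] addr=0x4b blk=4 s=0: VC-HIT | VC [2]

MISSES = 2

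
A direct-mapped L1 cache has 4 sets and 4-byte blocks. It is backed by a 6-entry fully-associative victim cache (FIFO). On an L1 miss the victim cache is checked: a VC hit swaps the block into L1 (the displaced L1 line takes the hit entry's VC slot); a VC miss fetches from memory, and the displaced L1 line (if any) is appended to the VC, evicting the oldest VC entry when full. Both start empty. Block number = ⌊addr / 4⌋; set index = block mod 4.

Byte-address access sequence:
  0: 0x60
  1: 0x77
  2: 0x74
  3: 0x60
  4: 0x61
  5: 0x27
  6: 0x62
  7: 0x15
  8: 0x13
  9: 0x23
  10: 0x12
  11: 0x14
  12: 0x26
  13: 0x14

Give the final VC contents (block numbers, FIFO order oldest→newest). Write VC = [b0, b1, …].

  [0] addr=0x60 blk=24 s=0: MISS | VC []
  [1] addr=0x77 blk=29 s=1: MISS | VC []
  [2] addr=0x74 blk=29 s=1: L1-HIT | VC []
  [3] addr=0x60 blk=24 s=0: L1-HIT | VC []
  [4] addr=0x61 blk=24 s=0: L1-HIT | VC []
  [5] addr=0x27 blk=9 s=1: MISS | VC [29]
  [6] addr=0x62 blk=24 s=0: L1-HIT | VC [29]
  [7] addr=0x15 blk=5 s=1: MISS | VC [29, 9]
  [8] addr=0x13 blk=4 s=0: MISS | VC [29, 9, 24]
  [9] addr=0x23 blk=8 s=0: MISS | VC [29, 9, 24, 4]
  [10] addr=0x12 blk=4 s=0: VC-HIT | VC [29, 9, 24, 8]
  [11] addr=0x14 blk=5 s=1: L1-HIT | VC [29, 9, 24, 8]
  [12] addr=0x26 blk=9 s=1: VC-HIT | VC [29, 5, 24, 8]
  [13] addr=0x14 blk=5 s=1: VC-HIT | VC [29, 9, 24, 8]

VC = [29, 9, 24, 8]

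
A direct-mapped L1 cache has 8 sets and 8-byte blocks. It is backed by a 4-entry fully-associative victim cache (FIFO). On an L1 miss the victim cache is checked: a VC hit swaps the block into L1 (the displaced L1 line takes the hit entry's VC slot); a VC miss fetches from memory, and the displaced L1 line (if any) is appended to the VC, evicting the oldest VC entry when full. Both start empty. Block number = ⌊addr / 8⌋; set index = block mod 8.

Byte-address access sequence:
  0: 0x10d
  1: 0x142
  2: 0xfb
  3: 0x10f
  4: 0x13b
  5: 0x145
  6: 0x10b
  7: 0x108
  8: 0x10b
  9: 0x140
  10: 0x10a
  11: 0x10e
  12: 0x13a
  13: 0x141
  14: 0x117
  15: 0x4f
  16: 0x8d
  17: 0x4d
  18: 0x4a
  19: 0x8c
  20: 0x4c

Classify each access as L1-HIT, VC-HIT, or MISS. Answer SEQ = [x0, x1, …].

SEQ = [MISS, MISS, MISS, L1-HIT, MISS, L1-HIT, L1-HIT, L1-HIT, L1-HIT, L1-HIT, L1-HIT, L1-HIT, L1-HIT, L1-HIT, MISS, MISS, MISS, VC-HIT, L1-HIT, VC-HIT, VC-HIT]

0: 0x10d (blk 33, set 1) → MISS  vc=[]
1: 0x142 (blk 40, set 0) → MISS  vc=[]
2: 0xfb (blk 31, set 7) → MISS  vc=[]
3: 0x10f (blk 33, set 1) → L1-HIT  vc=[]
4: 0x13b (blk 39, set 7) → MISS  vc=[31]
5: 0x145 (blk 40, set 0) → L1-HIT  vc=[31]
6: 0x10b (blk 33, set 1) → L1-HIT  vc=[31]
7: 0x108 (blk 33, set 1) → L1-HIT  vc=[31]
8: 0x10b (blk 33, set 1) → L1-HIT  vc=[31]
9: 0x140 (blk 40, set 0) → L1-HIT  vc=[31]
10: 0x10a (blk 33, set 1) → L1-HIT  vc=[31]
11: 0x10e (blk 33, set 1) → L1-HIT  vc=[31]
12: 0x13a (blk 39, set 7) → L1-HIT  vc=[31]
13: 0x141 (blk 40, set 0) → L1-HIT  vc=[31]
14: 0x117 (blk 34, set 2) → MISS  vc=[31]
15: 0x4f (blk 9, set 1) → MISS  vc=[31, 33]
16: 0x8d (blk 17, set 1) → MISS  vc=[31, 33, 9]
17: 0x4d (blk 9, set 1) → VC-HIT  vc=[31, 33, 17]
18: 0x4a (blk 9, set 1) → L1-HIT  vc=[31, 33, 17]
19: 0x8c (blk 17, set 1) → VC-HIT  vc=[31, 33, 9]
20: 0x4c (blk 9, set 1) → VC-HIT  vc=[31, 33, 17]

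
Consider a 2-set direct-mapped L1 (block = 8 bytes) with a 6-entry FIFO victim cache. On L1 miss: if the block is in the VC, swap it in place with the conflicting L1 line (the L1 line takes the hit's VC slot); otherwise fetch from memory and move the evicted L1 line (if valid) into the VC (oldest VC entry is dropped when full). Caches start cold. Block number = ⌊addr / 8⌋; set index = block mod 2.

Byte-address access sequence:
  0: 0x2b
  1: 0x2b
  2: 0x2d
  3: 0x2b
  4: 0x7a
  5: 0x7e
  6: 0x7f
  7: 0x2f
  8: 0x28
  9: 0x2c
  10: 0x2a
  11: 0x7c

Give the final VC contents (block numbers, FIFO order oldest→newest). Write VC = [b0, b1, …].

VC = [5]

#0 0x2b→b5/s1 MISS; vc=[]
#1 0x2b→b5/s1 L1-HIT; vc=[]
#2 0x2d→b5/s1 L1-HIT; vc=[]
#3 0x2b→b5/s1 L1-HIT; vc=[]
#4 0x7a→b15/s1 MISS; vc=[5]
#5 0x7e→b15/s1 L1-HIT; vc=[5]
#6 0x7f→b15/s1 L1-HIT; vc=[5]
#7 0x2f→b5/s1 VC-HIT; vc=[15]
#8 0x28→b5/s1 L1-HIT; vc=[15]
#9 0x2c→b5/s1 L1-HIT; vc=[15]
#10 0x2a→b5/s1 L1-HIT; vc=[15]
#11 0x7c→b15/s1 VC-HIT; vc=[5]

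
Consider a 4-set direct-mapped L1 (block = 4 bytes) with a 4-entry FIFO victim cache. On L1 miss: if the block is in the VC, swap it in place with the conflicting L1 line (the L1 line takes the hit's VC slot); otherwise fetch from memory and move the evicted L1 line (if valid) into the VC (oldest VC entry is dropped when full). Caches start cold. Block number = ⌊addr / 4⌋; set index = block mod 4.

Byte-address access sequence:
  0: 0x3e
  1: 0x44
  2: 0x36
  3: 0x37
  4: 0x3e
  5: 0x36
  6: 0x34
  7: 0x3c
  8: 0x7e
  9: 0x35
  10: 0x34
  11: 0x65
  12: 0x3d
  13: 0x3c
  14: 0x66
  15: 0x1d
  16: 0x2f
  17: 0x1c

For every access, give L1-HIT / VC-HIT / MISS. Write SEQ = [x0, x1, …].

SEQ = [MISS, MISS, MISS, L1-HIT, L1-HIT, L1-HIT, L1-HIT, L1-HIT, MISS, L1-HIT, L1-HIT, MISS, VC-HIT, L1-HIT, L1-HIT, MISS, MISS, VC-HIT]

  [0] addr=0x3e blk=15 s=3: MISS | VC []
  [1] addr=0x44 blk=17 s=1: MISS | VC []
  [2] addr=0x36 blk=13 s=1: MISS | VC [17]
  [3] addr=0x37 blk=13 s=1: L1-HIT | VC [17]
  [4] addr=0x3e blk=15 s=3: L1-HIT | VC [17]
  [5] addr=0x36 blk=13 s=1: L1-HIT | VC [17]
  [6] addr=0x34 blk=13 s=1: L1-HIT | VC [17]
  [7] addr=0x3c blk=15 s=3: L1-HIT | VC [17]
  [8] addr=0x7e blk=31 s=3: MISS | VC [17, 15]
  [9] addr=0x35 blk=13 s=1: L1-HIT | VC [17, 15]
  [10] addr=0x34 blk=13 s=1: L1-HIT | VC [17, 15]
  [11] addr=0x65 blk=25 s=1: MISS | VC [17, 15, 13]
  [12] addr=0x3d blk=15 s=3: VC-HIT | VC [17, 31, 13]
  [13] addr=0x3c blk=15 s=3: L1-HIT | VC [17, 31, 13]
  [14] addr=0x66 blk=25 s=1: L1-HIT | VC [17, 31, 13]
  [15] addr=0x1d blk=7 s=3: MISS | VC [17, 31, 13, 15]
  [16] addr=0x2f blk=11 s=3: MISS | VC [31, 13, 15, 7]
  [17] addr=0x1c blk=7 s=3: VC-HIT | VC [31, 13, 15, 11]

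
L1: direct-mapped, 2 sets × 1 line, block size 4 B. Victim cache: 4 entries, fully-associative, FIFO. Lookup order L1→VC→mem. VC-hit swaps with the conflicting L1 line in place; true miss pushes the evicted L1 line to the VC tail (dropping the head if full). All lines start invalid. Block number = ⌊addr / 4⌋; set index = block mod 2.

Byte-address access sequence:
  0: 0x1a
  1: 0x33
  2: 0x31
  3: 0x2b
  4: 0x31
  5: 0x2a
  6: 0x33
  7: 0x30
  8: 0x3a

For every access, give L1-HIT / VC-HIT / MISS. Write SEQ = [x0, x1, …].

SEQ = [MISS, MISS, L1-HIT, MISS, VC-HIT, VC-HIT, VC-HIT, L1-HIT, MISS]

0: 0x1a (blk 6, set 0) → MISS  vc=[]
1: 0x33 (blk 12, set 0) → MISS  vc=[6]
2: 0x31 (blk 12, set 0) → L1-HIT  vc=[6]
3: 0x2b (blk 10, set 0) → MISS  vc=[6, 12]
4: 0x31 (blk 12, set 0) → VC-HIT  vc=[6, 10]
5: 0x2a (blk 10, set 0) → VC-HIT  vc=[6, 12]
6: 0x33 (blk 12, set 0) → VC-HIT  vc=[6, 10]
7: 0x30 (blk 12, set 0) → L1-HIT  vc=[6, 10]
8: 0x3a (blk 14, set 0) → MISS  vc=[6, 10, 12]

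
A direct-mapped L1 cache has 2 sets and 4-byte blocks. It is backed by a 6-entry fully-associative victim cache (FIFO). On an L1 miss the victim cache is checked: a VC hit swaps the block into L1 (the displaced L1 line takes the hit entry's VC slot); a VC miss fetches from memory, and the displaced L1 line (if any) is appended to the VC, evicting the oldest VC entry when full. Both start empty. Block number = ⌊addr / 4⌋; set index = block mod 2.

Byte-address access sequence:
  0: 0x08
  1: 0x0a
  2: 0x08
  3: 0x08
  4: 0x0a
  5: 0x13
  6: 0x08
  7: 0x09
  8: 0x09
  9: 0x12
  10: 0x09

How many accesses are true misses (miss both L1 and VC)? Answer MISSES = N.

  [0] addr=0x8 blk=2 s=0: MISS | VC []
  [1] addr=0xa blk=2 s=0: L1-HIT | VC []
  [2] addr=0x8 blk=2 s=0: L1-HIT | VC []
  [3] addr=0x8 blk=2 s=0: L1-HIT | VC []
  [4] addr=0xa blk=2 s=0: L1-HIT | VC []
  [5] addr=0x13 blk=4 s=0: MISS | VC [2]
  [6] addr=0x8 blk=2 s=0: VC-HIT | VC [4]
  [7] addr=0x9 blk=2 s=0: L1-HIT | VC [4]
  [8] addr=0x9 blk=2 s=0: L1-HIT | VC [4]
  [9] addr=0x12 blk=4 s=0: VC-HIT | VC [2]
  [10] addr=0x9 blk=2 s=0: VC-HIT | VC [4]

MISSES = 2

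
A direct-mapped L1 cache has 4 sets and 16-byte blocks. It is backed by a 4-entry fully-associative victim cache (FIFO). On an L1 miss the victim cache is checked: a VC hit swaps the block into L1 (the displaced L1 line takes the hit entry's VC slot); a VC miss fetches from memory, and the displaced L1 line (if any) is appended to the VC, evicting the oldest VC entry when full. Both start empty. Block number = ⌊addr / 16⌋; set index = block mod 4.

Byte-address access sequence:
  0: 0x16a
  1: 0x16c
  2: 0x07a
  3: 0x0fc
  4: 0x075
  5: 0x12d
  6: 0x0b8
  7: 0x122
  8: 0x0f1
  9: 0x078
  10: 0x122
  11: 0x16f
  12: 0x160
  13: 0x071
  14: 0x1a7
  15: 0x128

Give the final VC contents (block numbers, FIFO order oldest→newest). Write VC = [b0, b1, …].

#0 0x16a→b22/s2 MISS; vc=[]
#1 0x16c→b22/s2 L1-HIT; vc=[]
#2 0x7a→b7/s3 MISS; vc=[]
#3 0xfc→b15/s3 MISS; vc=[7]
#4 0x75→b7/s3 VC-HIT; vc=[15]
#5 0x12d→b18/s2 MISS; vc=[15,22]
#6 0xb8→b11/s3 MISS; vc=[15,22,7]
#7 0x122→b18/s2 L1-HIT; vc=[15,22,7]
#8 0xf1→b15/s3 VC-HIT; vc=[11,22,7]
#9 0x78→b7/s3 VC-HIT; vc=[11,22,15]
#10 0x122→b18/s2 L1-HIT; vc=[11,22,15]
#11 0x16f→b22/s2 VC-HIT; vc=[11,18,15]
#12 0x160→b22/s2 L1-HIT; vc=[11,18,15]
#13 0x71→b7/s3 L1-HIT; vc=[11,18,15]
#14 0x1a7→b26/s2 MISS; vc=[11,18,15,22]
#15 0x128→b18/s2 VC-HIT; vc=[11,26,15,22]

VC = [11, 26, 15, 22]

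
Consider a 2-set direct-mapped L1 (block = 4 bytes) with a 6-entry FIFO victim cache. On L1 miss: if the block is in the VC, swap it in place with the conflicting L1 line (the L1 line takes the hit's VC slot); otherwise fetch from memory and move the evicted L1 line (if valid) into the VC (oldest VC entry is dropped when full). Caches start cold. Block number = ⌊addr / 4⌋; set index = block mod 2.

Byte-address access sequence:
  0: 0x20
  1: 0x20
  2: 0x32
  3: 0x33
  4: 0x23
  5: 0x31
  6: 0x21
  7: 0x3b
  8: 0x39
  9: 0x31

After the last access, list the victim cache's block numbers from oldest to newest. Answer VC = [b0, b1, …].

VC = [14, 8]

  [0] addr=0x20 blk=8 s=0: MISS | VC []
  [1] addr=0x20 blk=8 s=0: L1-HIT | VC []
  [2] addr=0x32 blk=12 s=0: MISS | VC [8]
  [3] addr=0x33 blk=12 s=0: L1-HIT | VC [8]
  [4] addr=0x23 blk=8 s=0: VC-HIT | VC [12]
  [5] addr=0x31 blk=12 s=0: VC-HIT | VC [8]
  [6] addr=0x21 blk=8 s=0: VC-HIT | VC [12]
  [7] addr=0x3b blk=14 s=0: MISS | VC [12, 8]
  [8] addr=0x39 blk=14 s=0: L1-HIT | VC [12, 8]
  [9] addr=0x31 blk=12 s=0: VC-HIT | VC [14, 8]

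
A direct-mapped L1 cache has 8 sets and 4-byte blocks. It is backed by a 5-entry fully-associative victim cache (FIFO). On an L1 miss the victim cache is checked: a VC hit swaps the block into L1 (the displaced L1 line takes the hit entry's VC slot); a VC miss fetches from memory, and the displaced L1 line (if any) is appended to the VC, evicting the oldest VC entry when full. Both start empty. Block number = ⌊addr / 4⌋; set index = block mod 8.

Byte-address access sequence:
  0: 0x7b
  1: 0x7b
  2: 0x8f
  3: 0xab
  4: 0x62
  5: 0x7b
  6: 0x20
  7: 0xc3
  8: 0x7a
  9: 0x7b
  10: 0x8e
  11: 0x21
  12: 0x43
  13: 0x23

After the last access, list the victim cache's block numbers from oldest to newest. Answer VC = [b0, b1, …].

VC = [24, 48, 16]

  [0] addr=0x7b blk=30 s=6: MISS | VC []
  [1] addr=0x7b blk=30 s=6: L1-HIT | VC []
  [2] addr=0x8f blk=35 s=3: MISS | VC []
  [3] addr=0xab blk=42 s=2: MISS | VC []
  [4] addr=0x62 blk=24 s=0: MISS | VC []
  [5] addr=0x7b blk=30 s=6: L1-HIT | VC []
  [6] addr=0x20 blk=8 s=0: MISS | VC [24]
  [7] addr=0xc3 blk=48 s=0: MISS | VC [24, 8]
  [8] addr=0x7a blk=30 s=6: L1-HIT | VC [24, 8]
  [9] addr=0x7b blk=30 s=6: L1-HIT | VC [24, 8]
  [10] addr=0x8e blk=35 s=3: L1-HIT | VC [24, 8]
  [11] addr=0x21 blk=8 s=0: VC-HIT | VC [24, 48]
  [12] addr=0x43 blk=16 s=0: MISS | VC [24, 48, 8]
  [13] addr=0x23 blk=8 s=0: VC-HIT | VC [24, 48, 16]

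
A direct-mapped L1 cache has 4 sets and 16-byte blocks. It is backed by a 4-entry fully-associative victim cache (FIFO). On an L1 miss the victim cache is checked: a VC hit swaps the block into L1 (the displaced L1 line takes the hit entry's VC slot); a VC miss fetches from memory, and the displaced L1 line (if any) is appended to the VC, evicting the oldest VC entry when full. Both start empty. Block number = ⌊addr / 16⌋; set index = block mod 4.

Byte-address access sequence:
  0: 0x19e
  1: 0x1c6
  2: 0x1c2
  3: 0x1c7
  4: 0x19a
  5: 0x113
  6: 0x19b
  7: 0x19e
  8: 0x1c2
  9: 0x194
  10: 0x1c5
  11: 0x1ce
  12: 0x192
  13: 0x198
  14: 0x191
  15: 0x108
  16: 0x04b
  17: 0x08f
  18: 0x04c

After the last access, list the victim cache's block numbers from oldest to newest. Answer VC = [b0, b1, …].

VC = [17, 28, 16, 8]

#0 0x19e→b25/s1 MISS; vc=[]
#1 0x1c6→b28/s0 MISS; vc=[]
#2 0x1c2→b28/s0 L1-HIT; vc=[]
#3 0x1c7→b28/s0 L1-HIT; vc=[]
#4 0x19a→b25/s1 L1-HIT; vc=[]
#5 0x113→b17/s1 MISS; vc=[25]
#6 0x19b→b25/s1 VC-HIT; vc=[17]
#7 0x19e→b25/s1 L1-HIT; vc=[17]
#8 0x1c2→b28/s0 L1-HIT; vc=[17]
#9 0x194→b25/s1 L1-HIT; vc=[17]
#10 0x1c5→b28/s0 L1-HIT; vc=[17]
#11 0x1ce→b28/s0 L1-HIT; vc=[17]
#12 0x192→b25/s1 L1-HIT; vc=[17]
#13 0x198→b25/s1 L1-HIT; vc=[17]
#14 0x191→b25/s1 L1-HIT; vc=[17]
#15 0x108→b16/s0 MISS; vc=[17,28]
#16 0x4b→b4/s0 MISS; vc=[17,28,16]
#17 0x8f→b8/s0 MISS; vc=[17,28,16,4]
#18 0x4c→b4/s0 VC-HIT; vc=[17,28,16,8]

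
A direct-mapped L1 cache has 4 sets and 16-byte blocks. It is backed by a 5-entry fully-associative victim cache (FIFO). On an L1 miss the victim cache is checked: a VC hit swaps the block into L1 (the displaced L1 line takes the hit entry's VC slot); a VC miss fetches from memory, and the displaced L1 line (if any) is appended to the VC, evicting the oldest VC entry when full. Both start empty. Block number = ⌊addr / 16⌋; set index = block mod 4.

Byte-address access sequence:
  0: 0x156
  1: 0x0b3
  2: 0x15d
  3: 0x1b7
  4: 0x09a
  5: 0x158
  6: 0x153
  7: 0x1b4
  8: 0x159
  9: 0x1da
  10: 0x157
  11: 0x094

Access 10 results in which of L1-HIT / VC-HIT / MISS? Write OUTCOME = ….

0: 0x156 (blk 21, set 1) → MISS  vc=[]
1: 0xb3 (blk 11, set 3) → MISS  vc=[]
2: 0x15d (blk 21, set 1) → L1-HIT  vc=[]
3: 0x1b7 (blk 27, set 3) → MISS  vc=[11]
4: 0x9a (blk 9, set 1) → MISS  vc=[11, 21]
5: 0x158 (blk 21, set 1) → VC-HIT  vc=[11, 9]
6: 0x153 (blk 21, set 1) → L1-HIT  vc=[11, 9]
7: 0x1b4 (blk 27, set 3) → L1-HIT  vc=[11, 9]
8: 0x159 (blk 21, set 1) → L1-HIT  vc=[11, 9]
9: 0x1da (blk 29, set 1) → MISS  vc=[11, 9, 21]
10: 0x157 (blk 21, set 1) → VC-HIT  vc=[11, 9, 29]
11: 0x94 (blk 9, set 1) → VC-HIT  vc=[11, 21, 29]

OUTCOME = VC-HIT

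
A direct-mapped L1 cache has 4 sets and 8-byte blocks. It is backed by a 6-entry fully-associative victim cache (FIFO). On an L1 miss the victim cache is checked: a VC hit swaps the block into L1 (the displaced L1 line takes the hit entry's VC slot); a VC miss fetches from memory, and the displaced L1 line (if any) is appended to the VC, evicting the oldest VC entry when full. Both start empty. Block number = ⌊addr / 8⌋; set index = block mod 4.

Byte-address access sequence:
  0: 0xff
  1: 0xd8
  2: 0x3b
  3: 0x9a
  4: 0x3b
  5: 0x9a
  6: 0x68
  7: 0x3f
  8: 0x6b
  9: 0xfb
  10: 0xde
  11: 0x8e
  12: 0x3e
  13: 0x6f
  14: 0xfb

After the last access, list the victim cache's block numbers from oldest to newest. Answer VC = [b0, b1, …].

  [0] addr=0xff blk=31 s=3: MISS | VC []
  [1] addr=0xd8 blk=27 s=3: MISS | VC [31]
  [2] addr=0x3b blk=7 s=3: MISS | VC [31, 27]
  [3] addr=0x9a blk=19 s=3: MISS | VC [31, 27, 7]
  [4] addr=0x3b blk=7 s=3: VC-HIT | VC [31, 27, 19]
  [5] addr=0x9a blk=19 s=3: VC-HIT | VC [31, 27, 7]
  [6] addr=0x68 blk=13 s=1: MISS | VC [31, 27, 7]
  [7] addr=0x3f blk=7 s=3: VC-HIT | VC [31, 27, 19]
  [8] addr=0x6b blk=13 s=1: L1-HIT | VC [31, 27, 19]
  [9] addr=0xfb blk=31 s=3: VC-HIT | VC [7, 27, 19]
  [10] addr=0xde blk=27 s=3: VC-HIT | VC [7, 31, 19]
  [11] addr=0x8e blk=17 s=1: MISS | VC [7, 31, 19, 13]
  [12] addr=0x3e blk=7 s=3: VC-HIT | VC [27, 31, 19, 13]
  [13] addr=0x6f blk=13 s=1: VC-HIT | VC [27, 31, 19, 17]
  [14] addr=0xfb blk=31 s=3: VC-HIT | VC [27, 7, 19, 17]

VC = [27, 7, 19, 17]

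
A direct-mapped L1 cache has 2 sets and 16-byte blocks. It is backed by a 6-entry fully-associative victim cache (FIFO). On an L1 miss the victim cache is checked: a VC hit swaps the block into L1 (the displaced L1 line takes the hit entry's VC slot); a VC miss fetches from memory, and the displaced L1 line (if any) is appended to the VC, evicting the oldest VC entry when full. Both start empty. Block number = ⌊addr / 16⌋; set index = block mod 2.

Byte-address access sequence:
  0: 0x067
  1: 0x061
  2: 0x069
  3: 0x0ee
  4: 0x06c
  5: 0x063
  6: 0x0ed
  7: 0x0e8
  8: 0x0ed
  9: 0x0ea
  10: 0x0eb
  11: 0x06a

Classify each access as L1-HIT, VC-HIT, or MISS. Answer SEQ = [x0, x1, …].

0: 0x67 (blk 6, set 0) → MISS  vc=[]
1: 0x61 (blk 6, set 0) → L1-HIT  vc=[]
2: 0x69 (blk 6, set 0) → L1-HIT  vc=[]
3: 0xee (blk 14, set 0) → MISS  vc=[6]
4: 0x6c (blk 6, set 0) → VC-HIT  vc=[14]
5: 0x63 (blk 6, set 0) → L1-HIT  vc=[14]
6: 0xed (blk 14, set 0) → VC-HIT  vc=[6]
7: 0xe8 (blk 14, set 0) → L1-HIT  vc=[6]
8: 0xed (blk 14, set 0) → L1-HIT  vc=[6]
9: 0xea (blk 14, set 0) → L1-HIT  vc=[6]
10: 0xeb (blk 14, set 0) → L1-HIT  vc=[6]
11: 0x6a (blk 6, set 0) → VC-HIT  vc=[14]

SEQ = [MISS, L1-HIT, L1-HIT, MISS, VC-HIT, L1-HIT, VC-HIT, L1-HIT, L1-HIT, L1-HIT, L1-HIT, VC-HIT]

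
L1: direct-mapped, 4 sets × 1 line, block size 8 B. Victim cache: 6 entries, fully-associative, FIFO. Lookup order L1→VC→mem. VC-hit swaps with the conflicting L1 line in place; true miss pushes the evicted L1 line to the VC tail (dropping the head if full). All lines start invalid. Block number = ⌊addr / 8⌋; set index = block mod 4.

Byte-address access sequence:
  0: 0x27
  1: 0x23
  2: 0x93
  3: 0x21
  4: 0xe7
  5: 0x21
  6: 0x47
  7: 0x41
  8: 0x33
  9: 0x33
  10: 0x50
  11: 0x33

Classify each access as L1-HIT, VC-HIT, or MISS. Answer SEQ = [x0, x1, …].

SEQ = [MISS, L1-HIT, MISS, L1-HIT, MISS, VC-HIT, MISS, L1-HIT, MISS, L1-HIT, MISS, VC-HIT]

#0 0x27→b4/s0 MISS; vc=[]
#1 0x23→b4/s0 L1-HIT; vc=[]
#2 0x93→b18/s2 MISS; vc=[]
#3 0x21→b4/s0 L1-HIT; vc=[]
#4 0xe7→b28/s0 MISS; vc=[4]
#5 0x21→b4/s0 VC-HIT; vc=[28]
#6 0x47→b8/s0 MISS; vc=[28,4]
#7 0x41→b8/s0 L1-HIT; vc=[28,4]
#8 0x33→b6/s2 MISS; vc=[28,4,18]
#9 0x33→b6/s2 L1-HIT; vc=[28,4,18]
#10 0x50→b10/s2 MISS; vc=[28,4,18,6]
#11 0x33→b6/s2 VC-HIT; vc=[28,4,18,10]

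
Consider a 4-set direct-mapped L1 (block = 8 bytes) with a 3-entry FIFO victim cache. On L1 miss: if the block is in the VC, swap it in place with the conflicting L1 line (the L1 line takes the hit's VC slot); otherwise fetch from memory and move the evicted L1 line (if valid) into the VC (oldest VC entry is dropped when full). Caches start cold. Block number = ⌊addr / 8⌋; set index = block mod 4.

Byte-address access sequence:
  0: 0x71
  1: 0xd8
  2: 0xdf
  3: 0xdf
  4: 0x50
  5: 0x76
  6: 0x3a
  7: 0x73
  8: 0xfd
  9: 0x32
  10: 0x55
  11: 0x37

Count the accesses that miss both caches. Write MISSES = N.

0: 0x71 (blk 14, set 2) → MISS  vc=[]
1: 0xd8 (blk 27, set 3) → MISS  vc=[]
2: 0xdf (blk 27, set 3) → L1-HIT  vc=[]
3: 0xdf (blk 27, set 3) → L1-HIT  vc=[]
4: 0x50 (blk 10, set 2) → MISS  vc=[14]
5: 0x76 (blk 14, set 2) → VC-HIT  vc=[10]
6: 0x3a (blk 7, set 3) → MISS  vc=[10, 27]
7: 0x73 (blk 14, set 2) → L1-HIT  vc=[10, 27]
8: 0xfd (blk 31, set 3) → MISS  vc=[10, 27, 7]
9: 0x32 (blk 6, set 2) → MISS  vc=[27, 7, 14]
10: 0x55 (blk 10, set 2) → MISS  vc=[7, 14, 6]
11: 0x37 (blk 6, set 2) → VC-HIT  vc=[7, 14, 10]

MISSES = 7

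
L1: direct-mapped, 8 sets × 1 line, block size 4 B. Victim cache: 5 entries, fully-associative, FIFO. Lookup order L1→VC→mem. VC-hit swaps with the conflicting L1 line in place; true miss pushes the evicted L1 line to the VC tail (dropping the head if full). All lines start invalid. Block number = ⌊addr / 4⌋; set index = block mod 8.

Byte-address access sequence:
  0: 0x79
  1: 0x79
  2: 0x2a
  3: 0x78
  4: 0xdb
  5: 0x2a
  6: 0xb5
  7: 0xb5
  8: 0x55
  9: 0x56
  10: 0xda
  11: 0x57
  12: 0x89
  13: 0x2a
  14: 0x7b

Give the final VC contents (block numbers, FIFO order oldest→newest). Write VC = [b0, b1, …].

#0 0x79→b30/s6 MISS; vc=[]
#1 0x79→b30/s6 L1-HIT; vc=[]
#2 0x2a→b10/s2 MISS; vc=[]
#3 0x78→b30/s6 L1-HIT; vc=[]
#4 0xdb→b54/s6 MISS; vc=[30]
#5 0x2a→b10/s2 L1-HIT; vc=[30]
#6 0xb5→b45/s5 MISS; vc=[30]
#7 0xb5→b45/s5 L1-HIT; vc=[30]
#8 0x55→b21/s5 MISS; vc=[30,45]
#9 0x56→b21/s5 L1-HIT; vc=[30,45]
#10 0xda→b54/s6 L1-HIT; vc=[30,45]
#11 0x57→b21/s5 L1-HIT; vc=[30,45]
#12 0x89→b34/s2 MISS; vc=[30,45,10]
#13 0x2a→b10/s2 VC-HIT; vc=[30,45,34]
#14 0x7b→b30/s6 VC-HIT; vc=[54,45,34]

VC = [54, 45, 34]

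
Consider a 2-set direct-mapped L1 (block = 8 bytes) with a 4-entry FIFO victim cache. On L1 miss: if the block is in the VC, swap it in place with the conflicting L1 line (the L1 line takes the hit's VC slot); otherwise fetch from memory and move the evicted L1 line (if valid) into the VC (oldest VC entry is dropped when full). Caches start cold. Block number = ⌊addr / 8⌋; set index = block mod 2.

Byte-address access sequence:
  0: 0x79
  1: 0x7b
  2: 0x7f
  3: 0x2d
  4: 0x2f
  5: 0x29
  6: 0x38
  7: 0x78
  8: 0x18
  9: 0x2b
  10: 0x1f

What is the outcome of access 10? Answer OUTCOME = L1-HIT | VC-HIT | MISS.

  [0] addr=0x79 blk=15 s=1: MISS | VC []
  [1] addr=0x7b blk=15 s=1: L1-HIT | VC []
  [2] addr=0x7f blk=15 s=1: L1-HIT | VC []
  [3] addr=0x2d blk=5 s=1: MISS | VC [15]
  [4] addr=0x2f blk=5 s=1: L1-HIT | VC [15]
  [5] addr=0x29 blk=5 s=1: L1-HIT | VC [15]
  [6] addr=0x38 blk=7 s=1: MISS | VC [15, 5]
  [7] addr=0x78 blk=15 s=1: VC-HIT | VC [7, 5]
  [8] addr=0x18 blk=3 s=1: MISS | VC [7, 5, 15]
  [9] addr=0x2b blk=5 s=1: VC-HIT | VC [7, 3, 15]
  [10] addr=0x1f blk=3 s=1: VC-HIT | VC [7, 5, 15]

OUTCOME = VC-HIT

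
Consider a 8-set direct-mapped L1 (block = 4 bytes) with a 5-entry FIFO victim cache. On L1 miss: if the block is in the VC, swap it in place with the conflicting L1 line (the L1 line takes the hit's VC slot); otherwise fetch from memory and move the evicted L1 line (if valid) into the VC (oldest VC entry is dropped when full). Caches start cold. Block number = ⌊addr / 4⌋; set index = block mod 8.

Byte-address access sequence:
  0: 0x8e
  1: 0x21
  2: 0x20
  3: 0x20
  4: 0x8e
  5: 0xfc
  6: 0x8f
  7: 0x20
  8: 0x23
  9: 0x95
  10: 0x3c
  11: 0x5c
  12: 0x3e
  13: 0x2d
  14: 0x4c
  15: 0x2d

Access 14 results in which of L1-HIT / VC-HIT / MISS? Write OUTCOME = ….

#0 0x8e→b35/s3 MISS; vc=[]
#1 0x21→b8/s0 MISS; vc=[]
#2 0x20→b8/s0 L1-HIT; vc=[]
#3 0x20→b8/s0 L1-HIT; vc=[]
#4 0x8e→b35/s3 L1-HIT; vc=[]
#5 0xfc→b63/s7 MISS; vc=[]
#6 0x8f→b35/s3 L1-HIT; vc=[]
#7 0x20→b8/s0 L1-HIT; vc=[]
#8 0x23→b8/s0 L1-HIT; vc=[]
#9 0x95→b37/s5 MISS; vc=[]
#10 0x3c→b15/s7 MISS; vc=[63]
#11 0x5c→b23/s7 MISS; vc=[63,15]
#12 0x3e→b15/s7 VC-HIT; vc=[63,23]
#13 0x2d→b11/s3 MISS; vc=[63,23,35]
#14 0x4c→b19/s3 MISS; vc=[63,23,35,11]
#15 0x2d→b11/s3 VC-HIT; vc=[63,23,35,19]

OUTCOME = MISS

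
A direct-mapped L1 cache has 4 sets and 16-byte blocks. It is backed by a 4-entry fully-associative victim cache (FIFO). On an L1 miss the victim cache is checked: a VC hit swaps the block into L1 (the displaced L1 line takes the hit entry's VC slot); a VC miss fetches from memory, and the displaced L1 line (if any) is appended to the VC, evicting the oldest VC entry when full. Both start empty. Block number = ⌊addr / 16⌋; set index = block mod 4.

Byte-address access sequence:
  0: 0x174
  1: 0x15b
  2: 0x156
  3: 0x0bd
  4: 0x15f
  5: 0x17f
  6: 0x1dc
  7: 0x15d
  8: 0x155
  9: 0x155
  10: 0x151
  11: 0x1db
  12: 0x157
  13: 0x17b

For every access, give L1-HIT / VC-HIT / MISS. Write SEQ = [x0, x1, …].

SEQ = [MISS, MISS, L1-HIT, MISS, L1-HIT, VC-HIT, MISS, VC-HIT, L1-HIT, L1-HIT, L1-HIT, VC-HIT, VC-HIT, L1-HIT]

#0 0x174→b23/s3 MISS; vc=[]
#1 0x15b→b21/s1 MISS; vc=[]
#2 0x156→b21/s1 L1-HIT; vc=[]
#3 0xbd→b11/s3 MISS; vc=[23]
#4 0x15f→b21/s1 L1-HIT; vc=[23]
#5 0x17f→b23/s3 VC-HIT; vc=[11]
#6 0x1dc→b29/s1 MISS; vc=[11,21]
#7 0x15d→b21/s1 VC-HIT; vc=[11,29]
#8 0x155→b21/s1 L1-HIT; vc=[11,29]
#9 0x155→b21/s1 L1-HIT; vc=[11,29]
#10 0x151→b21/s1 L1-HIT; vc=[11,29]
#11 0x1db→b29/s1 VC-HIT; vc=[11,21]
#12 0x157→b21/s1 VC-HIT; vc=[11,29]
#13 0x17b→b23/s3 L1-HIT; vc=[11,29]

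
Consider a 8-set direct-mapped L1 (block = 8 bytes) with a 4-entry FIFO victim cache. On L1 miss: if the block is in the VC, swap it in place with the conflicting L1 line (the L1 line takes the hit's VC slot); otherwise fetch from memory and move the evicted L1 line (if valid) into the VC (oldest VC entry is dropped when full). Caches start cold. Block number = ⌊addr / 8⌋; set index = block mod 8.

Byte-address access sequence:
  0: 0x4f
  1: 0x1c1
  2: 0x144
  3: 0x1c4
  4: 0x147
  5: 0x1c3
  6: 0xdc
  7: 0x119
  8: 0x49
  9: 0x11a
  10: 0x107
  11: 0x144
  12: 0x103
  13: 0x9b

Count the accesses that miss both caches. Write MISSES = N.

0: 0x4f (blk 9, set 1) → MISS  vc=[]
1: 0x1c1 (blk 56, set 0) → MISS  vc=[]
2: 0x144 (blk 40, set 0) → MISS  vc=[56]
3: 0x1c4 (blk 56, set 0) → VC-HIT  vc=[40]
4: 0x147 (blk 40, set 0) → VC-HIT  vc=[56]
5: 0x1c3 (blk 56, set 0) → VC-HIT  vc=[40]
6: 0xdc (blk 27, set 3) → MISS  vc=[40]
7: 0x119 (blk 35, set 3) → MISS  vc=[40, 27]
8: 0x49 (blk 9, set 1) → L1-HIT  vc=[40, 27]
9: 0x11a (blk 35, set 3) → L1-HIT  vc=[40, 27]
10: 0x107 (blk 32, set 0) → MISS  vc=[40, 27, 56]
11: 0x144 (blk 40, set 0) → VC-HIT  vc=[32, 27, 56]
12: 0x103 (blk 32, set 0) → VC-HIT  vc=[40, 27, 56]
13: 0x9b (blk 19, set 3) → MISS  vc=[40, 27, 56, 35]

MISSES = 7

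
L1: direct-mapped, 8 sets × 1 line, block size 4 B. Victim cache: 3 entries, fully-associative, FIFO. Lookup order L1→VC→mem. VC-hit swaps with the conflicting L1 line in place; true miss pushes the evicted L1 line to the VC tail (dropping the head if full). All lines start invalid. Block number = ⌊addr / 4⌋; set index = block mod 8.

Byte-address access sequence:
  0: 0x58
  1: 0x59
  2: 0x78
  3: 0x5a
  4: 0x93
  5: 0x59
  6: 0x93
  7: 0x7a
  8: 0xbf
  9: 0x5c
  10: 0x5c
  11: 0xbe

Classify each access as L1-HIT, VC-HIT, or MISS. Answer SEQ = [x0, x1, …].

  [0] addr=0x58 blk=22 s=6: MISS | VC []
  [1] addr=0x59 blk=22 s=6: L1-HIT | VC []
  [2] addr=0x78 blk=30 s=6: MISS | VC [22]
  [3] addr=0x5a blk=22 s=6: VC-HIT | VC [30]
  [4] addr=0x93 blk=36 s=4: MISS | VC [30]
  [5] addr=0x59 blk=22 s=6: L1-HIT | VC [30]
  [6] addr=0x93 blk=36 s=4: L1-HIT | VC [30]
  [7] addr=0x7a blk=30 s=6: VC-HIT | VC [22]
  [8] addr=0xbf blk=47 s=7: MISS | VC [22]
  [9] addr=0x5c blk=23 s=7: MISS | VC [22, 47]
  [10] addr=0x5c blk=23 s=7: L1-HIT | VC [22, 47]
  [11] addr=0xbe blk=47 s=7: VC-HIT | VC [22, 23]

SEQ = [MISS, L1-HIT, MISS, VC-HIT, MISS, L1-HIT, L1-HIT, VC-HIT, MISS, MISS, L1-HIT, VC-HIT]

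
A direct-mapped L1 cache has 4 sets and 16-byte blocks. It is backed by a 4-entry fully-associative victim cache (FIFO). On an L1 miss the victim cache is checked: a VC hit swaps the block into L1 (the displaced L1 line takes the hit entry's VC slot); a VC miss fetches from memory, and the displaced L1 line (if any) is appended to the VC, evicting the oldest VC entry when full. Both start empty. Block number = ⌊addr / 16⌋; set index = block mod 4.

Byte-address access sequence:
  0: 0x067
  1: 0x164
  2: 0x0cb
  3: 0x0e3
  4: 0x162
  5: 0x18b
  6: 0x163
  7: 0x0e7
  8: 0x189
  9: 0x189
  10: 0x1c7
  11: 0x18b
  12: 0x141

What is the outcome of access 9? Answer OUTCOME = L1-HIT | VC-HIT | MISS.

OUTCOME = L1-HIT

  [0] addr=0x67 blk=6 s=2: MISS | VC []
  [1] addr=0x164 blk=22 s=2: MISS | VC [6]
  [2] addr=0xcb blk=12 s=0: MISS | VC [6]
  [3] addr=0xe3 blk=14 s=2: MISS | VC [6, 22]
  [4] addr=0x162 blk=22 s=2: VC-HIT | VC [6, 14]
  [5] addr=0x18b blk=24 s=0: MISS | VC [6, 14, 12]
  [6] addr=0x163 blk=22 s=2: L1-HIT | VC [6, 14, 12]
  [7] addr=0xe7 blk=14 s=2: VC-HIT | VC [6, 22, 12]
  [8] addr=0x189 blk=24 s=0: L1-HIT | VC [6, 22, 12]
  [9] addr=0x189 blk=24 s=0: L1-HIT | VC [6, 22, 12]
  [10] addr=0x1c7 blk=28 s=0: MISS | VC [6, 22, 12, 24]
  [11] addr=0x18b blk=24 s=0: VC-HIT | VC [6, 22, 12, 28]
  [12] addr=0x141 blk=20 s=0: MISS | VC [22, 12, 28, 24]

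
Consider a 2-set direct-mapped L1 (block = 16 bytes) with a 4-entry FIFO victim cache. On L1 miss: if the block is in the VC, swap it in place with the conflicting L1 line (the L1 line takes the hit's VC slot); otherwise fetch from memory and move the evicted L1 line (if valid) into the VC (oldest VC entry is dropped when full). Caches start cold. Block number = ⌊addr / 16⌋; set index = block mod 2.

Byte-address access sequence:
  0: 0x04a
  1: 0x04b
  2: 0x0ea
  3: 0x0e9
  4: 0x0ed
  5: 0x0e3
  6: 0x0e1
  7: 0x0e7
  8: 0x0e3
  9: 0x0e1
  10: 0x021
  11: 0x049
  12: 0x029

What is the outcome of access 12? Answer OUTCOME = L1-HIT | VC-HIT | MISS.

#0 0x4a→b4/s0 MISS; vc=[]
#1 0x4b→b4/s0 L1-HIT; vc=[]
#2 0xea→b14/s0 MISS; vc=[4]
#3 0xe9→b14/s0 L1-HIT; vc=[4]
#4 0xed→b14/s0 L1-HIT; vc=[4]
#5 0xe3→b14/s0 L1-HIT; vc=[4]
#6 0xe1→b14/s0 L1-HIT; vc=[4]
#7 0xe7→b14/s0 L1-HIT; vc=[4]
#8 0xe3→b14/s0 L1-HIT; vc=[4]
#9 0xe1→b14/s0 L1-HIT; vc=[4]
#10 0x21→b2/s0 MISS; vc=[4,14]
#11 0x49→b4/s0 VC-HIT; vc=[2,14]
#12 0x29→b2/s0 VC-HIT; vc=[4,14]

OUTCOME = VC-HIT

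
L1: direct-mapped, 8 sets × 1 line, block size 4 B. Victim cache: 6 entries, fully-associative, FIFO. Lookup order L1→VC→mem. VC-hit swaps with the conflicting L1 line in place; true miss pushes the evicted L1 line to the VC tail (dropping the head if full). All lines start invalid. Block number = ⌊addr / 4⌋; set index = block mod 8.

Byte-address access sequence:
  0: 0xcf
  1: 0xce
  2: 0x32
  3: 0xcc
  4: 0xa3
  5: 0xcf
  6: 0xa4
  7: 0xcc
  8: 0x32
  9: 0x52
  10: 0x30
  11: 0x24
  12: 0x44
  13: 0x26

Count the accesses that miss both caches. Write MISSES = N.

MISSES = 7

0: 0xcf (blk 51, set 3) → MISS  vc=[]
1: 0xce (blk 51, set 3) → L1-HIT  vc=[]
2: 0x32 (blk 12, set 4) → MISS  vc=[]
3: 0xcc (blk 51, set 3) → L1-HIT  vc=[]
4: 0xa3 (blk 40, set 0) → MISS  vc=[]
5: 0xcf (blk 51, set 3) → L1-HIT  vc=[]
6: 0xa4 (blk 41, set 1) → MISS  vc=[]
7: 0xcc (blk 51, set 3) → L1-HIT  vc=[]
8: 0x32 (blk 12, set 4) → L1-HIT  vc=[]
9: 0x52 (blk 20, set 4) → MISS  vc=[12]
10: 0x30 (blk 12, set 4) → VC-HIT  vc=[20]
11: 0x24 (blk 9, set 1) → MISS  vc=[20, 41]
12: 0x44 (blk 17, set 1) → MISS  vc=[20, 41, 9]
13: 0x26 (blk 9, set 1) → VC-HIT  vc=[20, 41, 17]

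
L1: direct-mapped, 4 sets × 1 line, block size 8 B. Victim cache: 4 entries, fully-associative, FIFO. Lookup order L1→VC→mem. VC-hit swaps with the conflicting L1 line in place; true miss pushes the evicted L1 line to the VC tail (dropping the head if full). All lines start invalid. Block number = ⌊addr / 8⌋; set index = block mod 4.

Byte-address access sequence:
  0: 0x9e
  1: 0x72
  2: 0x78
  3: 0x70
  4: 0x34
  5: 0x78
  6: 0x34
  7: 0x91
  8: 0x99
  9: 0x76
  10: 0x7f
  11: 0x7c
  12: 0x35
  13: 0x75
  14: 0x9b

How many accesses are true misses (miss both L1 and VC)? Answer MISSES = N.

  [0] addr=0x9e blk=19 s=3: MISS | VC []
  [1] addr=0x72 blk=14 s=2: MISS | VC []
  [2] addr=0x78 blk=15 s=3: MISS | VC [19]
  [3] addr=0x70 blk=14 s=2: L1-HIT | VC [19]
  [4] addr=0x34 blk=6 s=2: MISS | VC [19, 14]
  [5] addr=0x78 blk=15 s=3: L1-HIT | VC [19, 14]
  [6] addr=0x34 blk=6 s=2: L1-HIT | VC [19, 14]
  [7] addr=0x91 blk=18 s=2: MISS | VC [19, 14, 6]
  [8] addr=0x99 blk=19 s=3: VC-HIT | VC [15, 14, 6]
  [9] addr=0x76 blk=14 s=2: VC-HIT | VC [15, 18, 6]
  [10] addr=0x7f blk=15 s=3: VC-HIT | VC [19, 18, 6]
  [11] addr=0x7c blk=15 s=3: L1-HIT | VC [19, 18, 6]
  [12] addr=0x35 blk=6 s=2: VC-HIT | VC [19, 18, 14]
  [13] addr=0x75 blk=14 s=2: VC-HIT | VC [19, 18, 6]
  [14] addr=0x9b blk=19 s=3: VC-HIT | VC [15, 18, 6]

MISSES = 5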